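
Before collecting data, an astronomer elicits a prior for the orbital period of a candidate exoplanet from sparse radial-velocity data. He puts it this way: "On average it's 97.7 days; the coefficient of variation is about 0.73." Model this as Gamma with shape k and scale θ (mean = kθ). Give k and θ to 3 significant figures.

k ≈ 1.88, θ ≈ 52.1

For Gamma(k, scale θ): mean = kθ, variance = kθ², so CV = 1/√k.
CV = 0.73, hence k = 1/CV² = 1.88.
Then θ = mean/k = 97.7/1.88 = 52.1.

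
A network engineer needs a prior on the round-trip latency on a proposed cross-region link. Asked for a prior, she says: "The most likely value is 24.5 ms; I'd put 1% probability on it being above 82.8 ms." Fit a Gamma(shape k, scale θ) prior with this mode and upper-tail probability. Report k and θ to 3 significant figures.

Gamma(k,θ) with k>1 has mode (k−1)θ, so θ = 24.5/(k−1).
Need P(X < 82.8) = 0.99 with θ tied to k this way. Start at k = 2, θ = 24.5: P(X<82.8) ≈ 0.851.
Too low — raise k to concentrate. Iterating converges to k ≈ 3.95.
Then θ = 24.5/(3.95−1) ≈ 8.31.

k ≈ 3.95, θ ≈ 8.31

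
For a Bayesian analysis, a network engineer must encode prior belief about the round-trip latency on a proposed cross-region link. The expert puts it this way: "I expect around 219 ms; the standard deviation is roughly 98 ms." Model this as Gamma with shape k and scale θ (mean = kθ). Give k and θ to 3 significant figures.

k ≈ 4.99, θ ≈ 43.9

For Gamma(k, scale θ): mean = kθ, variance = kθ², so CV = 1/√k.
CV = SD/mean = 98/219 = 0.4475, hence k = 1/CV² = 4.99.
Then θ = mean/k = 219/4.99 = 43.9.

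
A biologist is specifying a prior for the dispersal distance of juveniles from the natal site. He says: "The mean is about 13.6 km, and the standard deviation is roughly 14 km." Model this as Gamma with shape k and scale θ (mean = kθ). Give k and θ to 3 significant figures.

For Gamma(k, scale θ): mean = kθ, variance = kθ², so CV = 1/√k.
CV = SD/mean = 14/13.6 = 1.029, hence k = 1/CV² = 0.944.
Then θ = mean/k = 13.6/0.944 = 14.4.

k ≈ 0.944, θ ≈ 14.4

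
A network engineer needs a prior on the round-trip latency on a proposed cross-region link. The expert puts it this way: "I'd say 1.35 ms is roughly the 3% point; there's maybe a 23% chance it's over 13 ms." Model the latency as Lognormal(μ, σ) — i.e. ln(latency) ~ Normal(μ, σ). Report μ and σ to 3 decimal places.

μ ≈ 1.926, σ ≈ 0.865

If T ~ Lognormal(μ,σ) then ln T ~ Normal(μ,σ), so the p-quantile of ln T is μ + z_p·σ.
ln(1.35) = 0.3001 and ln(13) = 2.565; z_{0.03} = -1.881, z_{0.77} = 0.7388.
σ = (2.565 − 0.3001)/(0.7388 − (-1.881)) = 0.865.
μ = 0.3001 − (-1.881)·0.865 = 1.926.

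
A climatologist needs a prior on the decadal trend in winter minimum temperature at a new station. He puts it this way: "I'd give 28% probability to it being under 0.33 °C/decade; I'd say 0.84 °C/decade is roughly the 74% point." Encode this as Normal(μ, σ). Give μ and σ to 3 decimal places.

The p-quantile of Normal(μ,σ) is μ + z_p·σ, with z_{0.28} = -0.5828 and z_{0.74} = 0.6433.
Eliminate σ: μ = (z₂·x₁ − z₁·x₂)/(z₂ − z₁) = (0.6433·0.33 − (-0.5828)·0.84)/1.226 = 0.572.
Then σ = (x₂ − x₁)/(z₂ − z₁) = (0.84 − 0.33)/1.226 = 0.416.

μ = 0.572, σ = 0.416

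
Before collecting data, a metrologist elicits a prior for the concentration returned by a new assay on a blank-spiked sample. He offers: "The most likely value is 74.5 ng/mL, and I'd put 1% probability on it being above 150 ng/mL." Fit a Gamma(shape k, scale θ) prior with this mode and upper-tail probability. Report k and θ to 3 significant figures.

Gamma(k,θ) with k>1 has mode (k−1)θ, so θ = 74.5/(k−1).
Need P(X < 150) = 0.99 with θ tied to k this way. Start at k = 2, θ = 74.5: P(X<150) ≈ 0.598.
Too low — raise k to concentrate. Iterating converges to k ≈ 11.
Then θ = 74.5/(11−1) ≈ 7.44.

k ≈ 11, θ ≈ 7.44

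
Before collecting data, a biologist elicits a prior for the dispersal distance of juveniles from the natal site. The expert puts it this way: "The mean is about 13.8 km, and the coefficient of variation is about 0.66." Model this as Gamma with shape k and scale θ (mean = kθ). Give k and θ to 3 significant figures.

k ≈ 2.3, θ ≈ 6.01

For Gamma(k, scale θ): mean = kθ, variance = kθ², so CV = 1/√k.
CV = 0.66, hence k = 1/CV² = 2.3.
Then θ = mean/k = 13.8/2.3 = 6.01.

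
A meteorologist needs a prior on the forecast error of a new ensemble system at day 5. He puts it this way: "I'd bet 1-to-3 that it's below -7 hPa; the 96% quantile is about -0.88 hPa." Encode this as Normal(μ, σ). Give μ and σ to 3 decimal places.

The p-quantile of Normal(μ,σ) is μ + z_p·σ, with z_{0.25} = -0.6745 and z_{0.96} = 1.751.
Eliminate σ: μ = (z₂·x₁ − z₁·x₂)/(z₂ − z₁) = (1.751·-7 − (-0.6745)·-0.88)/2.425 = -5.298.
Then σ = (x₂ − x₁)/(z₂ − z₁) = (-0.88 − -7)/2.425 = 2.524.

μ = -5.298, σ = 2.524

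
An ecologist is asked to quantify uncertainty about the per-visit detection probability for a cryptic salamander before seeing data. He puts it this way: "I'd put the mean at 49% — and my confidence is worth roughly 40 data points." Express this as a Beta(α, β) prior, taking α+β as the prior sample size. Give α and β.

Under the effective-sample-size interpretation, Beta(α, β) has prior mean α/(α+β) and prior sample size α+β.
So α+β = 40 and α/(α+β) = 0.49, giving α = 0.49·40 = 19.6 and β = 40 − 19.6 = 20.4.

α = 19.6, β = 20.4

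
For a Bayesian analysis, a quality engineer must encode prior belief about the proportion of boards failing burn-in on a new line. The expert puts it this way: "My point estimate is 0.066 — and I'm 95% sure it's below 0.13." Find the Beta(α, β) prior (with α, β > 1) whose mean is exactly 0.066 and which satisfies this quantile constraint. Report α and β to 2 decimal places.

α ≈ 3.44, β ≈ 48.68

With mean 0.066 fixed, write α = 0.066s, β = 0.934s where s = α+β.
Need P(θ < 0.13) = 0.95 under Beta(0.066s, 0.934s). Normal approximation: (q−m)/√(m(1−m)/s) ≈ z_{0.95} = 1.64, so s ≈ 0.066·0.934·(1.64)²/(0.13−0.066)² = 40.7.
At s = 40.7: P(θ<0.13) ≈ 0.932. Adjusting to match 0.95 gives s ≈ 52.12.
So α = 0.066·52.12 ≈ 3.44, β = 0.934·52.12 ≈ 48.68.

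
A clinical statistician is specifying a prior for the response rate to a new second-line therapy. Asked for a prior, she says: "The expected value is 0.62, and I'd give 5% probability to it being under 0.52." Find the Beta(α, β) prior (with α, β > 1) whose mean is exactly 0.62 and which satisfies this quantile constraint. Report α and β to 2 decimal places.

With mean 0.62 fixed, write α = 0.62s, β = 0.38s where s = α+β.
Need P(θ < 0.52) = 0.05 under Beta(0.62s, 0.38s). Normal approximation: (q−m)/√(m(1−m)/s) ≈ z_{0.05} = -1.64, so s ≈ 0.62·0.38·(-1.64)²/(0.52−0.62)² = 63.7.
At s = 63.7: P(θ<0.52) ≈ 0.052. Adjusting to match 0.05 gives s ≈ 65.58.
So α = 0.62·65.58 ≈ 40.66, β = 0.38·65.58 ≈ 24.92.

α ≈ 40.66, β ≈ 24.92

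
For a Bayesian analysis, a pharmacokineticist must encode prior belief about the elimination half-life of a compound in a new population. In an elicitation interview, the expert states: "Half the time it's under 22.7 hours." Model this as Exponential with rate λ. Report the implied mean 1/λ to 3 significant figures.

Exponential median = ln 2 / λ, so λ = ln 2 / 22.7 = 0.0305.
Mean = 1/λ = 32.7 hours.

mean ≈ 32.7 hours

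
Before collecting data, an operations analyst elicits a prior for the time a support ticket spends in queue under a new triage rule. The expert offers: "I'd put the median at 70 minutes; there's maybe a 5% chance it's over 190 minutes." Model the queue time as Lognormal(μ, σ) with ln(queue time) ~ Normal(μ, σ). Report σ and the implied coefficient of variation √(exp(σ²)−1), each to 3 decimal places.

σ ≈ 0.607, CV ≈ 0.668

If T ~ Lognormal(μ,σ) then ln T ~ Normal(μ,σ), so the p-quantile of ln T is μ + z_p·σ.
ln(70) = 4.248 and ln(190) = 5.247; z_{0.5} = 0, z_{0.95} = 1.645.
σ = (5.247 − 4.248)/(1.645 − (0)) = 0.607.
μ = 4.248 − (0)·0.607 = 4.248.
CV = √(exp(σ²)−1) = √(exp(0.3685)−1) = 0.668.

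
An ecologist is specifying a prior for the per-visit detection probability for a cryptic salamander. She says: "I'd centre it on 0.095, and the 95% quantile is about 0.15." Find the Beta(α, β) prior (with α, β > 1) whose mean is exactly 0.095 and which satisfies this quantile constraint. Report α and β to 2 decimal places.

α ≈ 8.61, β ≈ 82.04

With mean 0.095 fixed, write α = 0.095s, β = 0.905s where s = α+β.
Need P(θ < 0.15) = 0.95 under Beta(0.095s, 0.905s). Normal approximation: (q−m)/√(m(1−m)/s) ≈ z_{0.95} = 1.64, so s ≈ 0.095·0.905·(1.64)²/(0.15−0.095)² = 76.9.
At s = 76.9: P(θ<0.15) ≈ 0.937. Adjusting to match 0.95 gives s ≈ 90.65.
So α = 0.095·90.65 ≈ 8.61, β = 0.905·90.65 ≈ 82.04.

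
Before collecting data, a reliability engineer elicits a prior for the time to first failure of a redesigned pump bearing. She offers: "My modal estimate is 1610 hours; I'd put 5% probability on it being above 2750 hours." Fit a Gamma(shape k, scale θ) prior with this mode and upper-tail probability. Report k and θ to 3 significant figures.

Gamma(k,θ) with k>1 has mode (k−1)θ, so θ = 1610/(k−1).
Need P(X < 2750) = 0.95 with θ tied to k this way. Start at k = 2, θ = 1610: P(X<2750) ≈ 0.509.
Too low — raise k to concentrate. Iterating converges to k ≈ 10.7.
Then θ = 1610/(10.7−1) ≈ 165.

k ≈ 10.7, θ ≈ 165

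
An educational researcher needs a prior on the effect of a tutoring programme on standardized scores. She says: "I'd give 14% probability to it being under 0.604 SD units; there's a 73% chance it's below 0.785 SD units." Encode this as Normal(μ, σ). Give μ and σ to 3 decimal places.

The p-quantile of Normal(μ,σ) is μ + z_p·σ, with z_{0.14} = -1.08 and z_{0.73} = 0.6128.
Eliminate σ: μ = (z₂·x₁ − z₁·x₂)/(z₂ − z₁) = (0.6128·0.604 − (-1.08)·0.785)/1.693 = 0.719.
Then σ = (x₂ − x₁)/(z₂ − z₁) = (0.785 − 0.604)/1.693 = 0.107.

μ = 0.719, σ = 0.107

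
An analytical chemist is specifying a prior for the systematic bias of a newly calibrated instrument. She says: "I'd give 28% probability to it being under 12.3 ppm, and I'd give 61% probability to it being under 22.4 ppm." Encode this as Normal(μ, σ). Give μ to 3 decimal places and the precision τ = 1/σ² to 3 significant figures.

The p-quantile of Normal(μ,σ) is μ + z_p·σ, with z_{0.28} = -0.5828 and z_{0.61} = 0.2793.
Eliminate σ: μ = (z₂·x₁ − z₁·x₂)/(z₂ − z₁) = (0.2793·12.3 − (-0.5828)·22.4)/0.8622 = 19.128.
Then σ = (x₂ − x₁)/(z₂ − z₁) = (22.4 − 12.3)/0.8622 = 11.715.
Precision τ = 1/σ² = 1/11.71² = 0.00729.

μ = 19.128, τ = 0.00729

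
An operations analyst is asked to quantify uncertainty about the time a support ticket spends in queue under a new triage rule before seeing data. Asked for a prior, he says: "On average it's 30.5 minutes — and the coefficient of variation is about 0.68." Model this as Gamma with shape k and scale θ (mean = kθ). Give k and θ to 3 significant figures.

k ≈ 2.16, θ ≈ 14.1

For Gamma(k, scale θ): mean = kθ, variance = kθ², so CV = 1/√k.
CV = 0.68, hence k = 1/CV² = 2.16.
Then θ = mean/k = 30.5/2.16 = 14.1.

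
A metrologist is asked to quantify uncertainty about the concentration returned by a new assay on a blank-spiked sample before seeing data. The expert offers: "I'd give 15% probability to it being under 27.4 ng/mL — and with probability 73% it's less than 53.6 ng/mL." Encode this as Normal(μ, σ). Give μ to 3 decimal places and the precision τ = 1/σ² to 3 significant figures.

The p-quantile of Normal(μ,σ) is μ + z_p·σ, with z_{0.15} = -1.036 and z_{0.73} = 0.6128.
Eliminate σ: μ = (z₂·x₁ − z₁·x₂)/(z₂ − z₁) = (0.6128·27.4 − (-1.036)·53.6)/1.649 = 43.865.
Then σ = (x₂ − x₁)/(z₂ − z₁) = (53.6 − 27.4)/1.649 = 15.886.
Precision τ = 1/σ² = 1/15.89² = 0.00396.

μ = 43.865, τ = 0.00396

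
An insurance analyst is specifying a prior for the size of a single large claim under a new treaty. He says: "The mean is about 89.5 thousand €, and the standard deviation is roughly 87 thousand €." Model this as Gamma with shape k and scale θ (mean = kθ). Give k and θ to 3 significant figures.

For Gamma(k, scale θ): mean = kθ, variance = kθ², so CV = 1/√k.
CV = SD/mean = 87/89.5 = 0.9721, hence k = 1/CV² = 1.06.
Then θ = mean/k = 89.5/1.06 = 84.6.

k ≈ 1.06, θ ≈ 84.6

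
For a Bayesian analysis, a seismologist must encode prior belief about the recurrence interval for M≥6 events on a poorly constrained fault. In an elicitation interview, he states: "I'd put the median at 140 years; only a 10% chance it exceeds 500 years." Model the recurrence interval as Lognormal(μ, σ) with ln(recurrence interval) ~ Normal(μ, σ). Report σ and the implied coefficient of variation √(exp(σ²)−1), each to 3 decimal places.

If T ~ Lognormal(μ,σ) then ln T ~ Normal(μ,σ), so the p-quantile of ln T is μ + z_p·σ.
ln(140) = 4.942 and ln(500) = 6.215; z_{0.5} = 0, z_{0.9} = 1.282.
σ = (6.215 − 4.942)/(1.282 − (0)) = 0.993.
μ = 4.942 − (0)·0.993 = 4.942.
CV = √(exp(σ²)−1) = √(exp(0.9866)−1) = 1.297.

σ ≈ 0.993, CV ≈ 1.297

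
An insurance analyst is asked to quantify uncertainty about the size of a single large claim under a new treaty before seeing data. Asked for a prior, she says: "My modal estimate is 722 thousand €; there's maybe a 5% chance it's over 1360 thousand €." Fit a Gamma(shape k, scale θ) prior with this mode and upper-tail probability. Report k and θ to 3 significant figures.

Gamma(k,θ) with k>1 has mode (k−1)θ, so θ = 722/(k−1).
Need P(X < 1360) = 0.95 with θ tied to k this way. Start at k = 2, θ = 722: P(X<1360) ≈ 0.562.
Too low — raise k to concentrate. Iterating converges to k ≈ 7.94.
Then θ = 722/(7.94−1) ≈ 104.

k ≈ 7.94, θ ≈ 104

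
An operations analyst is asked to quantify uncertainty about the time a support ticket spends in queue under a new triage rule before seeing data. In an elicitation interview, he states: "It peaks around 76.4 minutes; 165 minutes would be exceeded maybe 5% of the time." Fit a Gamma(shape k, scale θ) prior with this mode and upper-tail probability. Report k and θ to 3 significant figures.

k ≈ 5.65, θ ≈ 16.4

Gamma(k,θ) with k>1 has mode (k−1)θ, so θ = 76.4/(k−1).
Need P(X < 165) = 0.95 with θ tied to k this way. Start at k = 2, θ = 76.4: P(X<165) ≈ 0.635.
Too low — raise k to concentrate. Iterating converges to k ≈ 5.65.
Then θ = 76.4/(5.65−1) ≈ 16.4.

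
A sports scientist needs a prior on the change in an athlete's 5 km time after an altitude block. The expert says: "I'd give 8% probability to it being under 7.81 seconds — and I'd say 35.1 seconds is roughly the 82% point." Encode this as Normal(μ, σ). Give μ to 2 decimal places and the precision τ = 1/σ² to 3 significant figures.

μ = 24.33, τ = 0.00723

For Normal(μ,σ), the p-quantile is μ + z_p·σ. Here z_{0.08} = -1.405, z_{0.82} = 0.9154.
So 7.81 = μ − 1.405σ and 35.1 = μ + 0.9154σ.
Subtracting: σ = (35.1 − 7.81)/(0.9154 − (-1.405)) = 11.76.
Then μ = 7.81 − (-1.405)·11.76 = 24.33.
Precision τ = 1/σ² = 1/11.76² = 0.00723.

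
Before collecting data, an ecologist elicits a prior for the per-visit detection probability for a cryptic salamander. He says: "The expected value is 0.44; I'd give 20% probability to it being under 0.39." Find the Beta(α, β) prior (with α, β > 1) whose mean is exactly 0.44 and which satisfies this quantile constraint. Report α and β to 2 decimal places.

With mean 0.44 fixed, write α = 0.44s, β = 0.56s where s = α+β.
Need P(θ < 0.39) = 0.2 under Beta(0.44s, 0.56s). Normal approximation: (q−m)/√(m(1−m)/s) ≈ z_{0.2} = -0.842, so s ≈ 0.44·0.56·(-0.842)²/(0.39−0.44)² = 69.8.
At s = 69.8: P(θ<0.39) ≈ 0.201. Adjusting to match 0.2 gives s ≈ 70.39.
So α = 0.44·70.39 ≈ 30.97, β = 0.56·70.39 ≈ 39.42.

α ≈ 30.97, β ≈ 39.42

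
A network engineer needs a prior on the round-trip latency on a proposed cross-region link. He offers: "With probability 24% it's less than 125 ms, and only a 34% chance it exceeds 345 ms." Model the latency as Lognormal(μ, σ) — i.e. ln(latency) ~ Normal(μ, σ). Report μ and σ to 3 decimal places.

μ ≈ 5.469, σ ≈ 0.907

If T ~ Lognormal(μ,σ) then ln T ~ Normal(μ,σ), so the p-quantile of ln T is μ + z_p·σ.
ln(125) = 4.828 and ln(345) = 5.844; z_{0.24} = -0.7063, z_{0.66} = 0.4125.
σ = (5.844 − 4.828)/(0.4125 − (-0.7063)) = 0.907.
μ = 4.828 − (-0.7063)·0.907 = 5.469.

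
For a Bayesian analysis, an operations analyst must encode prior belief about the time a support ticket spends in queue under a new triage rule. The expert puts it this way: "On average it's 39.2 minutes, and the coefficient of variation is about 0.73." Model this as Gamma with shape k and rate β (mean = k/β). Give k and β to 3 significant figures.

For Gamma(k, rate β): mean = k/β, variance = k/β², so CV = 1/√k.
CV = 0.73, hence k = 1/CV² = 1.88.
Then β = k/mean = 1.88/39.2 = 0.0479.

k ≈ 1.88, β ≈ 0.0479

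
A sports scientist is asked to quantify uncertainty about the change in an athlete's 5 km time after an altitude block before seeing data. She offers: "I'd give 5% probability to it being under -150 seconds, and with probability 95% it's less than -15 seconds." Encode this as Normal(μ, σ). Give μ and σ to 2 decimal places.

For Normal(μ,σ), the p-quantile is μ + z_p·σ. Here z_{0.05} = -1.645, z_{0.95} = 1.645.
So -150 = μ − 1.645σ and -15 = μ + 1.645σ.
Subtracting: σ = (-15 − -150)/(1.645 − (-1.645)) = 41.04.
Then μ = -150 − (-1.645)·41.04 = -82.50.

μ = -82.50, σ = 41.04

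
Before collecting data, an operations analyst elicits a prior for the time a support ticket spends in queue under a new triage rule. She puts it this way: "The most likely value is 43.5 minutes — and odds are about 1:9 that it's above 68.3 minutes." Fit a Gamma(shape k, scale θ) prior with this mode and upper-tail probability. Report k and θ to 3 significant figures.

k ≈ 10.2, θ ≈ 4.73

Gamma(k,θ) with k>1 has mode (k−1)θ, so θ = 43.5/(k−1).
Need P(X < 68.3) = 0.9 with θ tied to k this way. Start at k = 2, θ = 43.5: P(X<68.3) ≈ 0.465.
Too low — raise k to concentrate. Iterating converges to k ≈ 10.2.
Then θ = 43.5/(10.2−1) ≈ 4.73.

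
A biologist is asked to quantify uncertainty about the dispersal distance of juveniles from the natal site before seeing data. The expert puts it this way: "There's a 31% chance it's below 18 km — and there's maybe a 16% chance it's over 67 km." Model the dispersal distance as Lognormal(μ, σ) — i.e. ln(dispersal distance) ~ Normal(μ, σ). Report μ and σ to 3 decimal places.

If T ~ Lognormal(μ,σ) then ln T ~ Normal(μ,σ), so the p-quantile of ln T is μ + z_p·σ.
ln(18) = 2.89 and ln(67) = 4.205; z_{0.31} = -0.4959, z_{0.84} = 0.9945.
σ = (4.205 − 2.89)/(0.9945 − (-0.4959)) = 0.882.
μ = 2.89 − (-0.4959)·0.882 = 3.328.

μ ≈ 3.328, σ ≈ 0.882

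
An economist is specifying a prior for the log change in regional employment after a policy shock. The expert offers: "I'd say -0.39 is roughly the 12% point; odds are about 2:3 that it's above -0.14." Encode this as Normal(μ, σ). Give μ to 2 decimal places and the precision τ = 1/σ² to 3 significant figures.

μ = -0.18, τ = 32.6

The p-quantile of Normal(μ,σ) is μ + z_p·σ, with z_{0.12} = -1.175 and z_{0.6} = 0.2533.
Eliminate σ: μ = (z₂·x₁ − z₁·x₂)/(z₂ − z₁) = (0.2533·-0.39 − (-1.175)·-0.14)/1.428 = -0.18.
Then σ = (x₂ − x₁)/(z₂ − z₁) = (-0.14 − -0.39)/1.428 = 0.18.
Precision τ = 1/σ² = 1/0.175² = 32.6.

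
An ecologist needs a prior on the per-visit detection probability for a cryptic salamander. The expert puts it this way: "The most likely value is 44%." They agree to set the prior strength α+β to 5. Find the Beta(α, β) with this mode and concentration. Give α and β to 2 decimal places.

α = 2.32, β = 2.68

For α,β > 1 the Beta mode is (α−1)/(α+β−2). With α+β = 5, the mode is (α−1)/3.
Set (α−1)/3 = 0.44 → α = 1 + 0.44·3 = 2.32.
β = 5 − α = 2.68.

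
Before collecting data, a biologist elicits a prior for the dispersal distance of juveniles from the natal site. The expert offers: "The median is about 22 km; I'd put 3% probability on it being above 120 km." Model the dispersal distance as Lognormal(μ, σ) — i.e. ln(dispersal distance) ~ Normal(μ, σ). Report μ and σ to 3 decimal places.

If T ~ Lognormal(μ,σ) then ln T ~ Normal(μ,σ), so the p-quantile of ln T is μ + z_p·σ.
ln(22) = 3.091 and ln(120) = 4.787; z_{0.5} = 0, z_{0.97} = 1.881.
σ = (4.787 − 3.091)/(1.881 − (0)) = 0.902.
μ = 3.091 − (0)·0.902 = 3.091.

μ ≈ 3.091, σ ≈ 0.902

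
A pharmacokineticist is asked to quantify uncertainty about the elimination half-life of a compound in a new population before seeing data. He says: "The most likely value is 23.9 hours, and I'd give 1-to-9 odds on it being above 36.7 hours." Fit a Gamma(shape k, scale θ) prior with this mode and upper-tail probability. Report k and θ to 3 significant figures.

k ≈ 11.1, θ ≈ 2.35

Gamma(k,θ) with k>1 has mode (k−1)θ, so θ = 23.9/(k−1).
Need P(X < 36.7) = 0.9 with θ tied to k this way. Start at k = 2, θ = 23.9: P(X<36.7) ≈ 0.454.
Too low — raise k to concentrate. Iterating converges to k ≈ 11.1.
Then θ = 23.9/(11.1−1) ≈ 2.35.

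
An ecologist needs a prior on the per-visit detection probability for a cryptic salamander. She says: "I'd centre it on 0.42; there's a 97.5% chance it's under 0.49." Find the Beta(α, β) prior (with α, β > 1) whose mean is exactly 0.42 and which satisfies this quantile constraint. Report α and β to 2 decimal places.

With mean 0.42 fixed, write α = 0.42s, β = 0.58s where s = α+β.
Need P(θ < 0.49) = 0.975 under Beta(0.42s, 0.58s). Normal approximation: (q−m)/√(m(1−m)/s) ≈ z_{0.975} = 1.96, so s ≈ 0.42·0.58·(1.96)²/(0.49−0.42)² = 191.0.
At s = 191.0: P(θ<0.49) ≈ 0.974. Adjusting to match 0.975 gives s ≈ 193.87.
So α = 0.42·193.87 ≈ 81.42, β = 0.58·193.87 ≈ 112.44.

α ≈ 81.42, β ≈ 112.44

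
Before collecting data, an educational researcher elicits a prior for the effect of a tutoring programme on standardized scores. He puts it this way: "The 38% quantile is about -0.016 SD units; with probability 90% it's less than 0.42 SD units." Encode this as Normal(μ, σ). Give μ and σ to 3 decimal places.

μ = 0.068, σ = 0.275

For Normal(μ,σ), the p-quantile is μ + z_p·σ. Here z_{0.38} = -0.3055, z_{0.9} = 1.282.
So -0.016 = μ − 0.3055σ and 0.42 = μ + 1.282σ.
Subtracting: σ = (0.42 − -0.016)/(1.282 − (-0.3055)) = 0.275.
Then μ = -0.016 − (-0.3055)·0.275 = 0.068.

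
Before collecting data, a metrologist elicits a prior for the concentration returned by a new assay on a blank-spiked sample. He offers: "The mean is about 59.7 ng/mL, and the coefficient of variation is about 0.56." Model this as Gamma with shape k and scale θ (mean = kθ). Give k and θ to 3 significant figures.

For Gamma(k, scale θ): mean = kθ, variance = kθ², so CV = 1/√k.
CV = 0.56, hence k = 1/CV² = 3.19.
Then θ = mean/k = 59.7/3.19 = 18.7.

k ≈ 3.19, θ ≈ 18.7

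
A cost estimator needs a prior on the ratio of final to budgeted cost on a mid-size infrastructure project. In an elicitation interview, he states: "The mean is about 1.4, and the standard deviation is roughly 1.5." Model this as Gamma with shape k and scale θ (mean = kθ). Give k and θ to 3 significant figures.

k ≈ 0.871, θ ≈ 1.61

For Gamma(k, scale θ): mean = kθ, variance = kθ², so CV = 1/√k.
CV = SD/mean = 1.5/1.4 = 1.071, hence k = 1/CV² = 0.871.
Then θ = mean/k = 1.4/0.871 = 1.61.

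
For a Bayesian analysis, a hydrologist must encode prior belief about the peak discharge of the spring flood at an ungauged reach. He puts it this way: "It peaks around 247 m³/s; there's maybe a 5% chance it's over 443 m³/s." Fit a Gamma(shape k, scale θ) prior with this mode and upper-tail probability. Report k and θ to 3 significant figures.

Gamma(k,θ) with k>1 has mode (k−1)θ, so θ = 247/(k−1).
Need P(X < 443) = 0.95 with θ tied to k this way. Start at k = 2, θ = 247: P(X<443) ≈ 0.535.
Too low — raise k to concentrate. Iterating converges to k ≈ 9.17.
Then θ = 247/(9.17−1) ≈ 30.2.

k ≈ 9.17, θ ≈ 30.2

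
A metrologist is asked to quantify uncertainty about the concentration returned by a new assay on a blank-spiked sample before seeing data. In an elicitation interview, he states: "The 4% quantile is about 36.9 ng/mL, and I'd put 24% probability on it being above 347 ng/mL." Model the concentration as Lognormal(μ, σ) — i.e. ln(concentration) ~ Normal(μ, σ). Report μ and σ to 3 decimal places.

If T ~ Lognormal(μ,σ) then ln T ~ Normal(μ,σ), so the p-quantile of ln T is μ + z_p·σ.
ln(36.9) = 3.608 and ln(347) = 5.849; z_{0.04} = -1.751, z_{0.76} = 0.7063.
σ = (5.849 − 3.608)/(0.7063 − (-1.751)) = 0.912.
μ = 3.608 − (-1.751)·0.912 = 5.205.

μ ≈ 5.205, σ ≈ 0.912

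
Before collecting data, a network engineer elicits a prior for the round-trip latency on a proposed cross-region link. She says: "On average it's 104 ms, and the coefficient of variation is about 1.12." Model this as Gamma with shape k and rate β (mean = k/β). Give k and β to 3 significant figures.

For Gamma(k, rate β): mean = k/β, variance = k/β², so CV = 1/√k.
CV = 1.12, hence k = 1/CV² = 0.797.
Then β = k/mean = 0.797/104 = 0.00767.

k ≈ 0.797, β ≈ 0.00767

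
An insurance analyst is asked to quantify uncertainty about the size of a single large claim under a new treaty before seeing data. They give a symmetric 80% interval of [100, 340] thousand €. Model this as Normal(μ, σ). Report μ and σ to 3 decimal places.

A symmetric 80% interval runs μ ± z·σ with z = 1.282.
Half-width = 120, so σ = 120/1.282 = 93.636.
μ is the interval midpoint, 220.000.

μ = 220.000, σ = 93.636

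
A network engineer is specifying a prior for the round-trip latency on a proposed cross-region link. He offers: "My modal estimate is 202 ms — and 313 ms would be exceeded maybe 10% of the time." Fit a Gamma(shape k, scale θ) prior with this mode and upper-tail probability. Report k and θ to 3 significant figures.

k ≈ 10.7, θ ≈ 20.7

Gamma(k,θ) with k>1 has mode (k−1)θ, so θ = 202/(k−1).
Need P(X < 313) = 0.9 with θ tied to k this way. Start at k = 2, θ = 202: P(X<313) ≈ 0.459.
Too low — raise k to concentrate. Iterating converges to k ≈ 10.7.
Then θ = 202/(10.7−1) ≈ 20.7.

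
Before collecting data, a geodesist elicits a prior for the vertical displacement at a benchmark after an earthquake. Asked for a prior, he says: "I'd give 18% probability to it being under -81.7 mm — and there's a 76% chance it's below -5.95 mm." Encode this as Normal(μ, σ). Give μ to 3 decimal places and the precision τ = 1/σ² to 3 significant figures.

For Normal(μ,σ), the p-quantile is μ + z_p·σ. Here z_{0.18} = -0.9154, z_{0.76} = 0.7063.
So -81.7 = μ − 0.9154σ and -5.95 = μ + 0.7063σ.
Subtracting: σ = (-5.95 − -81.7)/(0.7063 − (-0.9154)) = 46.711.
Then μ = -81.7 − (-0.9154)·46.711 = -38.942.
Precision τ = 1/σ² = 1/46.71² = 0.000458.

μ = -38.942, τ = 0.000458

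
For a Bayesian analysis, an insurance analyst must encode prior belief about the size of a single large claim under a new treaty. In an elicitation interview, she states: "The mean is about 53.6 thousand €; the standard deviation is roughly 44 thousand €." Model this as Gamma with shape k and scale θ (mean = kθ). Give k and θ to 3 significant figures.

For Gamma(k, scale θ): mean = kθ, variance = kθ², so CV = 1/√k.
CV = SD/mean = 44/53.6 = 0.8209, hence k = 1/CV² = 1.48.
Then θ = mean/k = 53.6/1.48 = 36.1.

k ≈ 1.48, θ ≈ 36.1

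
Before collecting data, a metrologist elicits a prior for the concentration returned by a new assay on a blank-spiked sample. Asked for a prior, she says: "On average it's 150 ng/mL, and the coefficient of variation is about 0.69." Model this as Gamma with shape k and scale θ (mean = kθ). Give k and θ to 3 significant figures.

For Gamma(k, scale θ): mean = kθ, variance = kθ², so CV = 1/√k.
CV = 0.69, hence k = 1/CV² = 2.1.
Then θ = mean/k = 150/2.1 = 71.4.

k ≈ 2.1, θ ≈ 71.4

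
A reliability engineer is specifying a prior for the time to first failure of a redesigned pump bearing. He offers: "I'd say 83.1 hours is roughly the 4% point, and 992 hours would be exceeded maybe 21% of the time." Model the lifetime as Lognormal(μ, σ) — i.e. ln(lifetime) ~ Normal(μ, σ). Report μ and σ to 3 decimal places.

μ ≈ 6.118, σ ≈ 0.970

If T ~ Lognormal(μ,σ) then ln T ~ Normal(μ,σ), so the p-quantile of ln T is μ + z_p·σ.
ln(83.1) = 4.42 and ln(992) = 6.9; z_{0.04} = -1.751, z_{0.79} = 0.8064.
σ = (6.9 − 4.42)/(0.8064 − (-1.751)) = 0.970.
μ = 4.42 − (-1.751)·0.970 = 6.118.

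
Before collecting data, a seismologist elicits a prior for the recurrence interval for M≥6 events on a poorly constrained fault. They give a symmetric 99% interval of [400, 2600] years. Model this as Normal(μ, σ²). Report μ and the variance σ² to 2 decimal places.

μ = 1500.00, σ² = 182369.08

A symmetric 99% interval runs μ ± z·σ with z = 2.576.
Half-width = 1100, so σ = 1100/2.576 = 427.047 and σ² = 182369.08.
μ is the interval midpoint, 1500.00.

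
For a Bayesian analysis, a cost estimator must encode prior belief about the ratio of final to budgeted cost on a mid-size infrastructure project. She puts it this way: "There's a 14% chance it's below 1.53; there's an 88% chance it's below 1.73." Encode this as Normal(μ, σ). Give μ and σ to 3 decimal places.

μ = 1.626, σ = 0.089

The p-quantile of Normal(μ,σ) is μ + z_p·σ, with z_{0.14} = -1.08 and z_{0.88} = 1.175.
Eliminate σ: μ = (z₂·x₁ − z₁·x₂)/(z₂ − z₁) = (1.175·1.53 − (-1.08)·1.73)/2.255 = 1.626.
Then σ = (x₂ − x₁)/(z₂ − z₁) = (1.73 − 1.53)/2.255 = 0.089.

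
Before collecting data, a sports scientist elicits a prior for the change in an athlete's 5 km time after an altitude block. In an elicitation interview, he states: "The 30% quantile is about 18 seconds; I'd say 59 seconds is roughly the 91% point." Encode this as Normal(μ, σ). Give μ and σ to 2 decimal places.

μ = 29.53, σ = 21.98

For Normal(μ,σ), the p-quantile is μ + z_p·σ. Here z_{0.3} = -0.5244, z_{0.91} = 1.341.
So 18 = μ − 0.5244σ and 59 = μ + 1.341σ.
Subtracting: σ = (59 − 18)/(1.341 − (-0.5244)) = 21.98.
Then μ = 18 − (-0.5244)·21.98 = 29.53.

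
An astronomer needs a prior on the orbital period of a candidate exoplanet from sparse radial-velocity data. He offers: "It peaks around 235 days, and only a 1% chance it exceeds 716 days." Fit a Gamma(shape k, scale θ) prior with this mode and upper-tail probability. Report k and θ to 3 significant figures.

Gamma(k,θ) with k>1 has mode (k−1)θ, so θ = 235/(k−1).
Need P(X < 716) = 0.99 with θ tied to k this way. Start at k = 2, θ = 235: P(X<716) ≈ 0.808.
Too low — raise k to concentrate. Iterating converges to k ≈ 4.61.
Then θ = 235/(4.61−1) ≈ 65.

k ≈ 4.61, θ ≈ 65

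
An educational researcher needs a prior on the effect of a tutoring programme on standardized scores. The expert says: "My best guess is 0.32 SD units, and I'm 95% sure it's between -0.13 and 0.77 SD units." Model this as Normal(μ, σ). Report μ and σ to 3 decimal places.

A symmetric 95% interval runs μ ± z·σ with z = 1.96.
Half-width = 0.45, so σ = 0.45/1.96 = 0.230.
μ is the stated best guess, 0.320.

μ = 0.320, σ = 0.230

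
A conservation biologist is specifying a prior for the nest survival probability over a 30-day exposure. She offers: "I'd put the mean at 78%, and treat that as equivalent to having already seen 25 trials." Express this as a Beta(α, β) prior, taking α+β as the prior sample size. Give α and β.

α = 19.5, β = 5.5

Under the effective-sample-size interpretation, Beta(α, β) has prior mean α/(α+β) and prior sample size α+β.
So α+β = 25 and α/(α+β) = 0.78, giving α = 0.78·25 = 19.5 and β = 25 − 19.5 = 5.5.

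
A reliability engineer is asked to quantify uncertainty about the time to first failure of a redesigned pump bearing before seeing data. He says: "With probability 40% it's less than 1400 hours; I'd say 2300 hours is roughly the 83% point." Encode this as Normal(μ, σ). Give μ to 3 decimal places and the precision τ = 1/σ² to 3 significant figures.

μ = 1588.828, τ = 1.8e-06

For Normal(μ,σ), the p-quantile is μ + z_p·σ. Here z_{0.4} = -0.2533, z_{0.83} = 0.9542.
So 1400 = μ − 0.2533σ and 2300 = μ + 0.9542σ.
Subtracting: σ = (2300 − 1400)/(0.9542 − (-0.2533)) = 745.334.
Then μ = 1400 − (-0.2533)·745.334 = 1588.828.
Precision τ = 1/σ² = 1/745.3² = 1.8e-06.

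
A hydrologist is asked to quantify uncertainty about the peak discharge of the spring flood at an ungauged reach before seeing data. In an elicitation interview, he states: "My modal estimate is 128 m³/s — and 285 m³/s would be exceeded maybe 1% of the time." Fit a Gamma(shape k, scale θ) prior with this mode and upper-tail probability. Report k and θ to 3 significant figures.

k ≈ 8.51, θ ≈ 17.1

Gamma(k,θ) with k>1 has mode (k−1)θ, so θ = 128/(k−1).
Need P(X < 285) = 0.99 with θ tied to k this way. Start at k = 2, θ = 128: P(X<285) ≈ 0.652.
Too low — raise k to concentrate. Iterating converges to k ≈ 8.51.
Then θ = 128/(8.51−1) ≈ 17.1.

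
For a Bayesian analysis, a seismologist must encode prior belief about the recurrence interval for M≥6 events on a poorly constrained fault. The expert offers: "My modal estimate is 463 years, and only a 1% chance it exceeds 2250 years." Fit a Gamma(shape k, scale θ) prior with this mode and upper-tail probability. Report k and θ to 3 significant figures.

Gamma(k,θ) with k>1 has mode (k−1)θ, so θ = 463/(k−1).
Need P(X < 2250) = 0.99 with θ tied to k this way. Start at k = 2, θ = 463: P(X<2250) ≈ 0.955.
Too low — raise k to concentrate. Iterating converges to k ≈ 2.58.
Then θ = 463/(2.58−1) ≈ 293.

k ≈ 2.58, θ ≈ 293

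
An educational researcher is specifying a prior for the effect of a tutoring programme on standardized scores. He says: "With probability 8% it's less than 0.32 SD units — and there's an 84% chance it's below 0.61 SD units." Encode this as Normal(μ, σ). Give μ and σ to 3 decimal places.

μ = 0.490, σ = 0.121

For Normal(μ,σ), the p-quantile is μ + z_p·σ. Here z_{0.08} = -1.405, z_{0.84} = 0.9945.
So 0.32 = μ − 1.405σ and 0.61 = μ + 0.9945σ.
Subtracting: σ = (0.61 − 0.32)/(0.9945 − (-1.405)) = 0.121.
Then μ = 0.32 − (-1.405)·0.121 = 0.490.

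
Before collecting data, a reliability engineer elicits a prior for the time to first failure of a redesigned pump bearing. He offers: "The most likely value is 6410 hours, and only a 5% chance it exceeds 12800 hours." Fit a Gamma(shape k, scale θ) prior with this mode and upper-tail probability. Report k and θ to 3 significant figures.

Gamma(k,θ) with k>1 has mode (k−1)θ, so θ = 6410/(k−1).
Need P(X < 12800) = 0.95 with θ tied to k this way. Start at k = 2, θ = 6410: P(X<12800) ≈ 0.593.
Too low — raise k to concentrate. Iterating converges to k ≈ 6.8.
Then θ = 6410/(6.8−1) ≈ 1110.

k ≈ 6.8, θ ≈ 1110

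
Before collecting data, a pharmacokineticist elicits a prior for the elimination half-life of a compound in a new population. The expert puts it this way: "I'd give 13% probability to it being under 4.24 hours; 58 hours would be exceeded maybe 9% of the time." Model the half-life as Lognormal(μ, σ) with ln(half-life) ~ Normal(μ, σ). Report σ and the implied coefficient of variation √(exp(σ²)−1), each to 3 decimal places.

σ ≈ 1.060, CV ≈ 1.441

If T ~ Lognormal(μ,σ) then ln T ~ Normal(μ,σ), so the p-quantile of ln T is μ + z_p·σ.
ln(4.24) = 1.445 and ln(58) = 4.06; z_{0.13} = -1.126, z_{0.91} = 1.341.
σ = (4.06 − 1.445)/(1.341 − (-1.126)) = 1.060.
μ = 1.445 − (-1.126)·1.060 = 2.639.
CV = √(exp(σ²)−1) = √(exp(1.1242)−1) = 1.441.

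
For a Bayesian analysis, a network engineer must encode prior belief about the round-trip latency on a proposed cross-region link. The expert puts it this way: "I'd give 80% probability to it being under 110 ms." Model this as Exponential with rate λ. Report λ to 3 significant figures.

λ ≈ 0.0146

P(T < 110.0) = 1 − e^(−λ·110.0) = 0.8, so λ = −ln(1−0.8)/110.0 = −ln(0.2)/110.0 = 0.0146.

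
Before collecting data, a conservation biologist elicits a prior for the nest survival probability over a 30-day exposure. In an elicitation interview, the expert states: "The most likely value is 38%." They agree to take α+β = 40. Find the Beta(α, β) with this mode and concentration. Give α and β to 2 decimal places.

α = 15.44, β = 24.56

For α,β > 1 the Beta mode is (α−1)/(α+β−2). With α+β = 40, the mode is (α−1)/38.
Set (α−1)/38 = 0.38 → α = 1 + 0.38·38 = 15.44.
β = 40 − α = 24.56.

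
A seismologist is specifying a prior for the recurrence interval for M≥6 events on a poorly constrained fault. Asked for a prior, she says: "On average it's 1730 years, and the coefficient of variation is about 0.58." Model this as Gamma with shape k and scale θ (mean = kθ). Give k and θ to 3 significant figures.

k ≈ 2.97, θ ≈ 582

For Gamma(k, scale θ): mean = kθ, variance = kθ², so CV = 1/√k.
CV = 0.58, hence k = 1/CV² = 2.97.
Then θ = mean/k = 1730/2.97 = 582.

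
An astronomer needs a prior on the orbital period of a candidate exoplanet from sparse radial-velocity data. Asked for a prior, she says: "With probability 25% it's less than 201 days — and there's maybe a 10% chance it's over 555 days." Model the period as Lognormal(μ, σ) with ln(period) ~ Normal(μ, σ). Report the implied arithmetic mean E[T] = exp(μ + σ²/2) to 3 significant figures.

If T ~ Lognormal(μ,σ) then ln T ~ Normal(μ,σ), so the p-quantile of ln T is μ + z_p·σ.
ln(201) = 5.303 and ln(555) = 6.319; z_{0.25} = -0.6745, z_{0.9} = 1.282.
σ = (6.319 − 5.303)/(1.282 − (-0.6745)) = 0.519.
μ = 5.303 − (-0.6745)·0.519 = 5.654.
E[T] = exp(μ + σ²/2) = exp(5.654 + 0.1348) = 326 days.

E[T] ≈ 326 days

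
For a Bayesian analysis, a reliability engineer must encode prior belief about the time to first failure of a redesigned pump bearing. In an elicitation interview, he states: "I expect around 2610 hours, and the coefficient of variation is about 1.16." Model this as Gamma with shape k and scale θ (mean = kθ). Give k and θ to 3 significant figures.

k ≈ 0.743, θ ≈ 3510

For Gamma(k, scale θ): mean = kθ, variance = kθ², so CV = 1/√k.
CV = 1.16, hence k = 1/CV² = 0.743.
Then θ = mean/k = 2610/0.743 = 3510.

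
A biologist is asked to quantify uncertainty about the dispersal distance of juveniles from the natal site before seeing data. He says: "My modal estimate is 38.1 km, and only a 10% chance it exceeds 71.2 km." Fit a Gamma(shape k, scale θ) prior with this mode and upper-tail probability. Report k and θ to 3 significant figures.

k ≈ 5.88, θ ≈ 7.8

Gamma(k,θ) with k>1 has mode (k−1)θ, so θ = 38.1/(k−1).
Need P(X < 71.2) = 0.9 with θ tied to k this way. Start at k = 2, θ = 38.1: P(X<71.2) ≈ 0.557.
Too low — raise k to concentrate. Iterating converges to k ≈ 5.88.
Then θ = 38.1/(5.88−1) ≈ 7.8.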